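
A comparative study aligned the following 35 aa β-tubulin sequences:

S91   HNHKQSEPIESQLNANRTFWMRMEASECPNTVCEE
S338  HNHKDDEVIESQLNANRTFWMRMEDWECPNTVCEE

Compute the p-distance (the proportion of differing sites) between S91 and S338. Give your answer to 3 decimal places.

The sequences differ at positions 5 (Q/D), 6 (S/D), 8 (P/V), 25 (A/D), 26 (S/W).
There are 5 differences over 35 sites, so p = 5/35 = 0.143.

0.143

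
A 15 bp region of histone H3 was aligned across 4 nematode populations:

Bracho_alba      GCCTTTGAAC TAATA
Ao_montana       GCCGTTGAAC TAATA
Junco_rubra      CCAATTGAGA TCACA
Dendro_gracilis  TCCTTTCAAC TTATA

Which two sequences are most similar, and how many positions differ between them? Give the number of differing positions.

1

Pairwise Hamming distances:
  Bracho_alba vs Ao_montana: 1
  Bracho_alba vs Junco_rubra: 7
  Bracho_alba vs Dendro_gracilis: 3
  Ao_montana vs Junco_rubra: 7
  Ao_montana vs Dendro_gracilis: 4
  Junco_rubra vs Dendro_gracilis: 8
The smallest is 1, between Bracho_alba and Ao_montana.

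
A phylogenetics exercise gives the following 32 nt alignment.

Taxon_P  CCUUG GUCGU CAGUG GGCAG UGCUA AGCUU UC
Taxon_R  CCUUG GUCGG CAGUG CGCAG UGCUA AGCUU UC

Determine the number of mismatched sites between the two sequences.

2

The sequences differ at positions 10 (U/G), 16 (G/C).
That gives 2 mismatches out of 32 aligned sites, so the Hamming distance is 2.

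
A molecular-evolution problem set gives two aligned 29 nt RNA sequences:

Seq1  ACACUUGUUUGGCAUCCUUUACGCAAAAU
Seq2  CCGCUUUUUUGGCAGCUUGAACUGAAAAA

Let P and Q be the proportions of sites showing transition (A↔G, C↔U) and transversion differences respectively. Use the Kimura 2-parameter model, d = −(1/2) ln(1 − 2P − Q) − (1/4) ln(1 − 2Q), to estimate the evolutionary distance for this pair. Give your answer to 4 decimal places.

Differing sites — 1:A/C (Tv); 3:A/G (Ti); 7:G/U (Tv); 15:U/G (Tv); 17:C/U (Ti); 19:U/G (Tv); 20:U/A (Tv); 23:G/U (Tv); 24:C/G (Tv); 29:U/A (Tv).
Of the 10 differences, 2 transitions and 8 transversions over 29 sites: P = 2/29 = 0.068966, Q = 8/29 = 0.275862.
d = −0.5·ln(0.586206) − 0.25·ln(0.448276) = −0.5·(-0.534084) − 0.25·(-0.802346) = 0.4676.

0.4676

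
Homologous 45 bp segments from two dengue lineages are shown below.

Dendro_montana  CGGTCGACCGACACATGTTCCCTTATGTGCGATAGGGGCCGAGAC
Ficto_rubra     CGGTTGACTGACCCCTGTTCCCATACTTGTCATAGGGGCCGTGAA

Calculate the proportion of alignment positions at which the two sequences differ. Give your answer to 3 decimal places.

The sequences differ at positions 5 (C/T), 9 (C/T), 13 (A/C), 15 (A/C), 23 (T/A), 26 (T/C), 27 (G/T), 30 (C/T), 31 (G/C), 42 (A/T), 45 (C/A).
There are 11 differences over 45 sites, so p = 11/45 = 0.244.

0.244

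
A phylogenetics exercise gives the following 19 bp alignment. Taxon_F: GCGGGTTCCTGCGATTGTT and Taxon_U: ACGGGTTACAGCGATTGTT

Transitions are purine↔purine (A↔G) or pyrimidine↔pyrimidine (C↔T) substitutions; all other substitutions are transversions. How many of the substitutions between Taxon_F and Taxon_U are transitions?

Mismatches occur at site 1 (G↔A, transition), site 8 (C↔A, transversion), site 10 (T↔A, transversion).
Of the 3 differences, 1 transition and 2 transversions, so the answer is 1.

1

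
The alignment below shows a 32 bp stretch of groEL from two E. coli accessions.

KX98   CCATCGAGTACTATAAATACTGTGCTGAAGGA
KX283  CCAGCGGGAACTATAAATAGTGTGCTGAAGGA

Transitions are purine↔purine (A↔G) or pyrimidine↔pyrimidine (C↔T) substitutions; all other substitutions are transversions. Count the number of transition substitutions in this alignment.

The sequences differ at positions 4 (T/G, transversion), 7 (A/G, transition), 9 (T/A, transversion), 20 (C/G, transversion).
Of the 4 differences, 1 transition and 3 transversions, so the answer is 1.

1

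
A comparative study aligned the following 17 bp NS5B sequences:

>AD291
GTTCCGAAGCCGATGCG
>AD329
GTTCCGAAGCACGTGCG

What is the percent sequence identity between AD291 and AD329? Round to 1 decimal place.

82.4%

The sequences differ at positions 11 (C/A), 12 (G/C), 13 (A/G).
14 of the 17 sites match, so the percent identity is 14/17 × 100 = 82.4%.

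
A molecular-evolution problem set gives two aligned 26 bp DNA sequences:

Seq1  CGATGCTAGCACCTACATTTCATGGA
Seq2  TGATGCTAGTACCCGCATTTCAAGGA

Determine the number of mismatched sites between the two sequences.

5

Mismatches occur at site 1 (C→T), site 10 (C→T), site 14 (T→C), site 15 (A→G), site 23 (T→A).
That gives 5 mismatches out of 26 aligned sites, so the Hamming distance is 5.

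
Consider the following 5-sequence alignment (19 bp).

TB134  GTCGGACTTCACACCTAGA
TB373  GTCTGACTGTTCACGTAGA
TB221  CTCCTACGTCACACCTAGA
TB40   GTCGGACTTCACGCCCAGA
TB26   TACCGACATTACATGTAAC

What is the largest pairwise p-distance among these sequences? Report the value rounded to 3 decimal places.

Pairwise Hamming distances:
  TB134 vs TB373: 5
  TB134 vs TB221: 4
  TB134 vs TB40: 2
  TB134 vs TB26: 9
  TB373 vs TB221: 8
  TB373 vs TB40: 7
  TB373 vs TB26: 9
  TB221 vs TB40: 6
  TB221 vs TB26: 9
  TB40 vs TB26: 11
The largest is 11 mismatches, between TB40 and TB26; p = 11/19 = 0.579.

0.579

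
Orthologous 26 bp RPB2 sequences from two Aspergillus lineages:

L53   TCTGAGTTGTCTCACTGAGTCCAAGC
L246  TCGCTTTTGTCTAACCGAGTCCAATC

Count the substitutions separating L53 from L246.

The sequences differ at positions 3 (T/G), 4 (G/C), 5 (A/T), 6 (G/T), 13 (C/A), 16 (T/C), 25 (G/T).
That gives 7 mismatches out of 26 aligned sites, so the Hamming distance is 7.

7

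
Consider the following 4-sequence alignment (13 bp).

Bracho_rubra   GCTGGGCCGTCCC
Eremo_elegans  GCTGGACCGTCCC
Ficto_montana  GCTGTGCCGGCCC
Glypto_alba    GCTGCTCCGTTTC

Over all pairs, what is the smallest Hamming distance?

1

Pairwise Hamming distances:
  Bracho_rubra vs Eremo_elegans: 1
  Bracho_rubra vs Ficto_montana: 2
  Bracho_rubra vs Glypto_alba: 4
  Eremo_elegans vs Ficto_montana: 3
  Eremo_elegans vs Glypto_alba: 4
  Ficto_montana vs Glypto_alba: 5
The smallest is 1, between Bracho_rubra and Eremo_elegans.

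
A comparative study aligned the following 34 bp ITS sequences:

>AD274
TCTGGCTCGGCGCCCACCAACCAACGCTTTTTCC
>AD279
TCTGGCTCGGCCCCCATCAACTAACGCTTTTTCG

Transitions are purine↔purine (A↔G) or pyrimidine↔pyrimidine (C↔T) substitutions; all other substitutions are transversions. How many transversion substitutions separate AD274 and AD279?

Mismatches occur at site 12 (G↔C, transversion), site 17 (C↔T, transition), site 22 (C↔T, transition), site 34 (C↔G, transversion).
Of the 4 differences, 2 transitions and 2 transversions, so the answer is 2.

2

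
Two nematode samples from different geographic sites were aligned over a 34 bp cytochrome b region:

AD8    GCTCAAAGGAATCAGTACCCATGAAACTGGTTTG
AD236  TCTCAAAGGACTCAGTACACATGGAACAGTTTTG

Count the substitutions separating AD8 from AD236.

Differing sites — 1:G/T; 11:A/C; 19:C/A; 24:A/G; 28:T/A; 30:G/T.
That gives 6 mismatches out of 34 aligned sites, so the Hamming distance is 6.

6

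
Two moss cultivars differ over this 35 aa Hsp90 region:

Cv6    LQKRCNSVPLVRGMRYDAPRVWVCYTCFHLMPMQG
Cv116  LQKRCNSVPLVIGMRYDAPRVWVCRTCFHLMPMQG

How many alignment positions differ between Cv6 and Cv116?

Differing sites — 12:R/I; 25:Y/R.
That gives 2 mismatches out of 35 aligned sites, so the Hamming distance is 2.

2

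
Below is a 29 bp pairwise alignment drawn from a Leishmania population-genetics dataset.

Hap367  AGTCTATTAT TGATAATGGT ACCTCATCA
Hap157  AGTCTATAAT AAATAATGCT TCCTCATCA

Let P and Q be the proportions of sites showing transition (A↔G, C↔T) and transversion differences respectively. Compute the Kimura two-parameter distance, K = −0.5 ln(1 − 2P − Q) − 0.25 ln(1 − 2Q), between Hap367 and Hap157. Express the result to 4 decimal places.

Mismatches occur at site 8 (T/A, transversion), site 11 (T/A, transversion), site 12 (G/A, transition), site 19 (G/C, transversion), site 21 (A/T, transversion).
Of the 5 differences, 1 transition and 4 transversions over 29 sites: P = 1/29 = 0.034483, Q = 4/29 = 0.137931.
d = −0.5·ln(0.793103) − 0.25·ln(0.724138) = −0.5·(-0.231802) − 0.25·(-0.322773) = 0.1966.

0.1966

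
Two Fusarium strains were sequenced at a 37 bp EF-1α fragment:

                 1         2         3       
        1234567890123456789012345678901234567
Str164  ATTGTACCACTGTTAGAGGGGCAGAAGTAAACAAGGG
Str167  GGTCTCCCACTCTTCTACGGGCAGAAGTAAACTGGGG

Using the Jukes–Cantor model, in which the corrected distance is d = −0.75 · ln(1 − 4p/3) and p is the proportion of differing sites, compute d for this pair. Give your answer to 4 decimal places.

The sequences differ at positions 1 (A/G), 2 (T/G), 4 (G/C), 6 (A/C), 12 (G/C), 15 (A/C), 16 (G/T), 18 (G/C), 33 (A/T), 34 (A/G).
p = 10/37 = 0.270270.
d = −0.75 · ln(1 − (4/3)·0.270270) = −0.75 · ln(0.639640) = −0.75 · (-0.446850) = 0.3351.

0.3351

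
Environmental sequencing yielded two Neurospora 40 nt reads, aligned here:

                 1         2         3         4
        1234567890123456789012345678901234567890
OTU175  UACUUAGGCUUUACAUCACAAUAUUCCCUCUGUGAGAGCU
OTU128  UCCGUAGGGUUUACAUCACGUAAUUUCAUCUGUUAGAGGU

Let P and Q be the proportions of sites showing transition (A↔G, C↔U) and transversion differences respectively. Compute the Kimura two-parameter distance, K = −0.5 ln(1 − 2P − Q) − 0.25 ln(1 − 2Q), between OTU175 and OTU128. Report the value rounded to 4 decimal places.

Differing sites — 2:A/C (Tv); 4:U/G (Tv); 9:C/G (Tv); 20:A/G (Ti); 21:A/U (Tv); 22:U/A (Tv); 26:C/U (Ti); 28:C/A (Tv); 34:G/U (Tv); 39:C/G (Tv).
Of the 10 differences, 2 transitions and 8 transversions over 40 sites: P = 2/40 = 0.050000, Q = 8/40 = 0.200000.
d = −0.5·ln(0.700000) − 0.25·ln(0.600000) = −0.5·(-0.356675) − 0.25·(-0.510826) = 0.3060.

0.3060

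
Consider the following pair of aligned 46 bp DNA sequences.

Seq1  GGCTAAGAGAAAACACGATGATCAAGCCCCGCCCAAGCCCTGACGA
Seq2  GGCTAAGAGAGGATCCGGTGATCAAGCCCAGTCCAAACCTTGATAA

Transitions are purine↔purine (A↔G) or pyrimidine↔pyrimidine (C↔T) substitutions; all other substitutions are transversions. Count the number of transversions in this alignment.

Differing sites — 11:A/G (Ti); 12:A/G (Ti); 14:C/T (Ti); 15:A/C (Tv); 18:A/G (Ti); 30:C/A (Tv); 32:C/T (Ti); 37:G/A (Ti); 40:C/T (Ti); 44:C/T (Ti); 45:G/A (Ti).
Of the 11 differences, 9 transitions and 2 transversions, so the answer is 2.

2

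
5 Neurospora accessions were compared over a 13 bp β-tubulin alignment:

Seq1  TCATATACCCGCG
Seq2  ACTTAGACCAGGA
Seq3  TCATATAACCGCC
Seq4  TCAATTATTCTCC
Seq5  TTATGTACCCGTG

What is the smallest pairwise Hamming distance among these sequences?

Pairwise Hamming distances:
  Seq1 vs Seq2: 6
  Seq1 vs Seq3: 2
  Seq1 vs Seq4: 6
  Seq1 vs Seq5: 3
  Seq2 vs Seq3: 7
  Seq2 vs Seq4: 11
  Seq2 vs Seq5: 8
  Seq3 vs Seq4: 5
  Seq3 vs Seq5: 5
  Seq4 vs Seq5: 8
The smallest is 2, between Seq1 and Seq3.

2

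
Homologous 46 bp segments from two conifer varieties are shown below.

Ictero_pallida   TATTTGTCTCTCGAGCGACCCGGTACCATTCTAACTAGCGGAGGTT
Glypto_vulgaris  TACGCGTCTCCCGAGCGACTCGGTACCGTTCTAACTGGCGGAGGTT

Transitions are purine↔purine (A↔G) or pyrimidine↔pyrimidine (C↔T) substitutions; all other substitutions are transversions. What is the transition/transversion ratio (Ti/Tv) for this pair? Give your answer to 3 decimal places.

6.000

Differing sites — 3:T/C (Ti); 4:T/G (Tv); 5:T/C (Ti); 11:T/C (Ti); 20:C/T (Ti); 28:A/G (Ti); 37:A/G (Ti).
Of the 7 differences, 6 transitions and 1 transversion, so Ti/Tv = 6/1 = 6.000.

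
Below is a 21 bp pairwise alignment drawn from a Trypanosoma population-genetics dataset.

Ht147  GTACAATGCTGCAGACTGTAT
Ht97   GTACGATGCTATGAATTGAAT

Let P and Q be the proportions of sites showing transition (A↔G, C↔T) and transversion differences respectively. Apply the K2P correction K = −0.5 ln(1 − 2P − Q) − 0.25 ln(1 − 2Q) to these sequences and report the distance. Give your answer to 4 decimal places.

Differing sites — 5:A/G (Ti); 11:G/A (Ti); 12:C/T (Ti); 13:A/G (Ti); 14:G/A (Ti); 16:C/T (Ti); 19:T/A (Tv).
Of the 7 differences, 6 transitions and 1 transversion over 21 sites: P = 6/21 = 0.285714, Q = 1/21 = 0.047619.
d = −0.5·ln(0.380953) − 0.25·ln(0.904762) = −0.5·(-0.965079) − 0.25·(-0.100083) = 0.5076.

0.5076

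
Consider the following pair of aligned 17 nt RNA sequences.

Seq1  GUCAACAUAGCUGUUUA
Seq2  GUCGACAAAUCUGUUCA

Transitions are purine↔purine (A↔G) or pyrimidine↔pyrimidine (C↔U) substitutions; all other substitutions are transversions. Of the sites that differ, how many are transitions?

Mismatches occur at site 4 (A→G, transition), site 8 (U→A, transversion), site 10 (G→U, transversion), site 16 (U→C, transition).
Of the 4 differences, 2 transitions and 2 transversions, so the answer is 2.

2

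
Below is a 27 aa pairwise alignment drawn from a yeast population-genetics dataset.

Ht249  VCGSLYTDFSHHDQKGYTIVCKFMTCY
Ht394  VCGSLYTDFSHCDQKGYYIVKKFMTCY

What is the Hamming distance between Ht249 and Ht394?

Mismatches occur at site 12 (H→C), site 18 (T→Y), site 21 (C→K).
That gives 3 mismatches out of 27 aligned sites, so the Hamming distance is 3.

3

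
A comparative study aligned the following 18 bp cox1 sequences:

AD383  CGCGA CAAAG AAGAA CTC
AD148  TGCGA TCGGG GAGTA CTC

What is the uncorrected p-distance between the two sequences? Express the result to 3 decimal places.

Mismatches occur at site 1 (C/T), site 6 (C/T), site 7 (A/C), site 8 (A/G), site 9 (A/G), site 11 (A/G), site 14 (A/T).
There are 7 differences over 18 sites, so p = 7/18 = 0.389.

0.389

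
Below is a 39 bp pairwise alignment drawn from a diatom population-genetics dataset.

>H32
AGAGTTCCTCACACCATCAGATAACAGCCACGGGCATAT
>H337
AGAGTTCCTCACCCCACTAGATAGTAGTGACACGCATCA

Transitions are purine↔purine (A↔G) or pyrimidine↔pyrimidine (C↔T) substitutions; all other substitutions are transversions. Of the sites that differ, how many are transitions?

Mismatches occur at site 13 (A→C, transversion), site 17 (T→C, transition), site 18 (C→T, transition), site 24 (A→G, transition), site 25 (C→T, transition), site 28 (C→T, transition), site 29 (C→G, transversion), site 32 (G→A, transition), site 33 (G→C, transversion), site 38 (A→C, transversion), site 39 (T→A, transversion).
Of the 11 differences, 6 transitions and 5 transversions, so the answer is 6.

6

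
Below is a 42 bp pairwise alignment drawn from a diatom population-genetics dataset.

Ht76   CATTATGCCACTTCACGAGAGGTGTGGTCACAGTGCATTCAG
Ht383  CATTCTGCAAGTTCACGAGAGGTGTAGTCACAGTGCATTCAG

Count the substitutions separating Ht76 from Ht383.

The sequences differ at positions 5 (A/C), 9 (C/A), 11 (C/G), 26 (G/A).
That gives 4 mismatches out of 42 aligned sites, so the Hamming distance is 4.

4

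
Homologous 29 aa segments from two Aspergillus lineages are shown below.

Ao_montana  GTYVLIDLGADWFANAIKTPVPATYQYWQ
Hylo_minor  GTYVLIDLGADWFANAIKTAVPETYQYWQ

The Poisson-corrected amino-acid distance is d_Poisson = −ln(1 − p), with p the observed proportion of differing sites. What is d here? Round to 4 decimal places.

Differing sites — 20:P/A; 23:A/E.
p = 2/29 = 0.068966.
d = −ln(1 − 0.068966) = −ln(0.931034) = 0.0715.

0.0715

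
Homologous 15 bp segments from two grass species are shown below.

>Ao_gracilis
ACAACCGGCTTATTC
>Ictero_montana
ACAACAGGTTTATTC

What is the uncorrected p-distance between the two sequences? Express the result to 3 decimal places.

The sequences differ at positions 6 (C/A), 9 (C/T).
There are 2 differences over 15 sites, so p = 2/15 = 0.133.

0.133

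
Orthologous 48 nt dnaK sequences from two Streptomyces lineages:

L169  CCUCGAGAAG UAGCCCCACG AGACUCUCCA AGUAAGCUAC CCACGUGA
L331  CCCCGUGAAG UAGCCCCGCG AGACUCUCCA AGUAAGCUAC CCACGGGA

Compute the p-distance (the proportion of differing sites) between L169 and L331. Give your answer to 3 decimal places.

0.083

Differing sites — 3:U/C; 6:A/U; 18:A/G; 46:U/G.
There are 4 differences over 48 sites, so p = 4/48 = 0.083.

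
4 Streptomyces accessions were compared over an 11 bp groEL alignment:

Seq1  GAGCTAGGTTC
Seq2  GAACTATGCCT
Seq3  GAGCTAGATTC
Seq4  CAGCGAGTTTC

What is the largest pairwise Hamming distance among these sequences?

Pairwise Hamming distances:
  Seq1 vs Seq2: 5
  Seq1 vs Seq3: 1
  Seq1 vs Seq4: 3
  Seq2 vs Seq3: 6
  Seq2 vs Seq4: 8
  Seq3 vs Seq4: 3
The largest is 8, between Seq2 and Seq4.

8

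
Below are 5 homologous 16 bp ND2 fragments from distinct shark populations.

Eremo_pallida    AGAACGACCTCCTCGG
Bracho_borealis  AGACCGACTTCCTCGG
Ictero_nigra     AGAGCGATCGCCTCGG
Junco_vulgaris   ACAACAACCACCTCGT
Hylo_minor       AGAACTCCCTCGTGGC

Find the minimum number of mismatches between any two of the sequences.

Pairwise Hamming distances:
  Eremo_pallida vs Bracho_borealis: 2
  Eremo_pallida vs Ictero_nigra: 3
  Eremo_pallida vs Junco_vulgaris: 4
  Eremo_pallida vs Hylo_minor: 5
  Bracho_borealis vs Ictero_nigra: 4
  Bracho_borealis vs Junco_vulgaris: 6
  Bracho_borealis vs Hylo_minor: 7
  Ictero_nigra vs Junco_vulgaris: 6
  Ictero_nigra vs Hylo_minor: 8
  Junco_vulgaris vs Hylo_minor: 7
The smallest is 2, between Eremo_pallida and Bracho_borealis.

2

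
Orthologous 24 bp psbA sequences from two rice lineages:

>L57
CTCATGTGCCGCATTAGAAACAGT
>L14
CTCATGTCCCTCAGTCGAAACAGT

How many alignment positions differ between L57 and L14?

Mismatches occur at site 8 (G/C), site 11 (G/T), site 14 (T/G), site 16 (A/C).
That gives 4 mismatches out of 24 aligned sites, so the Hamming distance is 4.

4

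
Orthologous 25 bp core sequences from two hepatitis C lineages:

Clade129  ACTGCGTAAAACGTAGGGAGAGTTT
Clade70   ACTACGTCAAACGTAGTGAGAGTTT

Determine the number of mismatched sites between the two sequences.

3

Mismatches occur at site 4 (G→A), site 8 (A→C), site 17 (G→T).
That gives 3 mismatches out of 25 aligned sites, so the Hamming distance is 3.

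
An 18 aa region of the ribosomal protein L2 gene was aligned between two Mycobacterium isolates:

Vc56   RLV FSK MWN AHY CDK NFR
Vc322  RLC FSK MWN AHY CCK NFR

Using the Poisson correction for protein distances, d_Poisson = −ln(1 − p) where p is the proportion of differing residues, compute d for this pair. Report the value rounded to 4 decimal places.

0.1178

Differing sites — 3:V/C; 14:D/C.
p = 2/18 = 0.111111.
d = −ln(1 − 0.111111) = −ln(0.888889) = 0.1178.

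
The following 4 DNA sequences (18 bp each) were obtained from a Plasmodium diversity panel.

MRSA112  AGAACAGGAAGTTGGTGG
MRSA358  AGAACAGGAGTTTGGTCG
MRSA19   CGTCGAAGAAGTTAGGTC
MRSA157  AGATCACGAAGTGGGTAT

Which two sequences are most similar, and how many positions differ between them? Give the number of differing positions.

3

Pairwise Hamming distances:
  MRSA112 vs MRSA358: 3
  MRSA112 vs MRSA19: 9
  MRSA112 vs MRSA157: 5
  MRSA358 vs MRSA19: 11
  MRSA358 vs MRSA157: 7
  MRSA19 vs MRSA157: 10
The smallest is 3, between MRSA112 and MRSA358.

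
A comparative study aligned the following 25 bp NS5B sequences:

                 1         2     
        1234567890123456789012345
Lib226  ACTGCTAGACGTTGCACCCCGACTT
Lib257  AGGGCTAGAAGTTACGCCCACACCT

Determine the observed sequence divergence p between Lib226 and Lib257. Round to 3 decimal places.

Differing sites — 2:C/G; 3:T/G; 10:C/A; 14:G/A; 16:A/G; 20:C/A; 21:G/C; 24:T/C.
There are 8 differences over 25 sites, so p = 8/25 = 0.320.

0.320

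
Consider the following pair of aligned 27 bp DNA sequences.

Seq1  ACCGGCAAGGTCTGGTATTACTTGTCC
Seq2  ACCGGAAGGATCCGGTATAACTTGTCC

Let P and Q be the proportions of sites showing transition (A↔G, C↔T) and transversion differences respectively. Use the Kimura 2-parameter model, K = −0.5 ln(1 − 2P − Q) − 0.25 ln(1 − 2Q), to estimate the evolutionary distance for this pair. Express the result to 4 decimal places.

Differing sites — 6:C/A (Tv); 8:A/G (Ti); 10:G/A (Ti); 13:T/C (Ti); 19:T/A (Tv).
Of the 5 differences, 3 transitions and 2 transversions over 27 sites: P = 3/27 = 0.111111, Q = 2/27 = 0.074074.
d = −0.5·ln(0.703704) − 0.25·ln(0.851852) = −0.5·(-0.351397) − 0.25·(-0.160342) = 0.2158.

0.2158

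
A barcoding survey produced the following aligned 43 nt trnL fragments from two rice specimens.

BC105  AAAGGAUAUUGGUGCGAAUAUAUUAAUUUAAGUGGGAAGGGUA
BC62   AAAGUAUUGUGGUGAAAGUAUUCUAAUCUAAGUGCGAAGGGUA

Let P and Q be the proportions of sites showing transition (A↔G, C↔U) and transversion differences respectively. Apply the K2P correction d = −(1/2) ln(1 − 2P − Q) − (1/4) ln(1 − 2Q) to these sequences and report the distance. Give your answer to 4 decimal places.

0.2788

Differing sites — 5:G/U (Tv); 8:A/U (Tv); 9:U/G (Tv); 15:C/A (Tv); 16:G/A (Ti); 18:A/G (Ti); 22:A/U (Tv); 23:U/C (Ti); 28:U/C (Ti); 35:G/C (Tv).
Of the 10 differences, 4 transitions and 6 transversions over 43 sites: P = 4/43 = 0.093023, Q = 6/43 = 0.139535.
d = −0.5·ln(0.674419) − 0.25·ln(0.720930) = −0.5·(-0.393904) − 0.25·(-0.327213) = 0.2788.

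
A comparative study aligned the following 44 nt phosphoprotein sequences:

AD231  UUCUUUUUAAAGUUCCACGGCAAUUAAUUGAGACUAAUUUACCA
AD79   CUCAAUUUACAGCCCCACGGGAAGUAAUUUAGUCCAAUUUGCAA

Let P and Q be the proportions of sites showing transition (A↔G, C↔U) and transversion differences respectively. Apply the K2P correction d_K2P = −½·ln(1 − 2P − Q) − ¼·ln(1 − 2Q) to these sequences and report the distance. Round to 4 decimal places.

0.3760

Mismatches occur at site 1 (U→C, transition), site 4 (U→A, transversion), site 5 (U→A, transversion), site 10 (A→C, transversion), site 13 (U→C, transition), site 14 (U→C, transition), site 21 (C→G, transversion), site 24 (U→G, transversion), site 30 (G→U, transversion), site 33 (A→U, transversion), site 35 (U→C, transition), site 41 (A→G, transition), site 43 (C→A, transversion).
Of the 13 differences, 5 transitions and 8 transversions over 44 sites: P = 5/44 = 0.113636, Q = 8/44 = 0.181818.
d = −0.5·ln(0.590910) − 0.25·ln(0.636364) = −0.5·(-0.526092) − 0.25·(-0.451985) = 0.3760.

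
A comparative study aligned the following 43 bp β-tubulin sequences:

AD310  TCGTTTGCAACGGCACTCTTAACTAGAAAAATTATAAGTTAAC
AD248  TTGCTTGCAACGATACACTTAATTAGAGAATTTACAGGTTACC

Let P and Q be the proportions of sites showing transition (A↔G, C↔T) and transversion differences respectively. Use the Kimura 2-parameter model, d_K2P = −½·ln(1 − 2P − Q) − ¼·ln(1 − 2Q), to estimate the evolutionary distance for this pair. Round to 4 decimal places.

Mismatches occur at site 2 (C↔T, transition), site 4 (T↔C, transition), site 13 (G↔A, transition), site 14 (C↔T, transition), site 17 (T↔A, transversion), site 23 (C↔T, transition), site 28 (A↔G, transition), site 31 (A↔T, transversion), site 35 (T↔C, transition), site 37 (A↔G, transition), site 42 (A↔C, transversion).
Of the 11 differences, 8 transitions and 3 transversions over 43 sites: P = 8/43 = 0.186047, Q = 3/43 = 0.069767.
d = −0.5·ln(0.558139) − 0.25·ln(0.860466) = −0.5·(-0.583147) − 0.25·(-0.150281) = 0.3291.

0.3291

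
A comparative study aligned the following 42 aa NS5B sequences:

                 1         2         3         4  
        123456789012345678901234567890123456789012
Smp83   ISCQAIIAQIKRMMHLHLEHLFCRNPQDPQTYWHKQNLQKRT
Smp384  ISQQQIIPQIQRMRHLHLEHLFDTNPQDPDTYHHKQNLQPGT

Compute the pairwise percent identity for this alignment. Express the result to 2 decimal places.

Mismatches occur at site 3 (C→Q), site 5 (A→Q), site 8 (A→P), site 11 (K→Q), site 14 (M→R), site 23 (C→D), site 24 (R→T), site 30 (Q→D), site 33 (W→H), site 40 (K→P), site 41 (R→G).
31 of the 42 sites match, so the percent identity is 31/42 × 100 = 73.81%.

73.81%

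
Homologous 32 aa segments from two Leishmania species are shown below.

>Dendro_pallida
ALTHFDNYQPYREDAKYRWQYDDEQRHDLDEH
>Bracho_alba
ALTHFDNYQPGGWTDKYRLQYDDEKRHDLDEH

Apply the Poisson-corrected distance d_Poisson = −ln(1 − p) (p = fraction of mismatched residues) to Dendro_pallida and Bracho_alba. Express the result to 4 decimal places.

0.2469

Mismatches occur at site 11 (Y→G), site 12 (R→G), site 13 (E→W), site 14 (D→T), site 15 (A→D), site 19 (W→L), site 25 (Q→K).
p = 7/32 = 0.218750.
d = −ln(1 − 0.218750) = −ln(0.781250) = 0.2469.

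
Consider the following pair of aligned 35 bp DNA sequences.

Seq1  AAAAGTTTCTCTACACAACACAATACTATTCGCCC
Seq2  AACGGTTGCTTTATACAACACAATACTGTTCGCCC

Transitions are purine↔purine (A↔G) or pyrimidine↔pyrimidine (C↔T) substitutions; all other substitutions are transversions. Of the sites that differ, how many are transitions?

4

The sequences differ at positions 3 (A/C, transversion), 4 (A/G, transition), 8 (T/G, transversion), 11 (C/T, transition), 14 (C/T, transition), 28 (A/G, transition).
Of the 6 differences, 4 transitions and 2 transversions, so the answer is 4.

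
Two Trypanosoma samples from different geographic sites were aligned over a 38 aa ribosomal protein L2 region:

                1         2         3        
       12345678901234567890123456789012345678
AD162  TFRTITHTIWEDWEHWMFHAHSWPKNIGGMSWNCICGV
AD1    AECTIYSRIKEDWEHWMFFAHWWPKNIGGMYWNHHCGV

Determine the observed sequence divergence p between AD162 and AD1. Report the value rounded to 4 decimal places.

Mismatches occur at site 1 (T↔A), site 2 (F↔E), site 3 (R↔C), site 6 (T↔Y), site 7 (H↔S), site 8 (T↔R), site 10 (W↔K), site 19 (H↔F), site 22 (S↔W), site 31 (S↔Y), site 34 (C↔H), site 35 (I↔H).
There are 12 differences over 38 sites, so p = 12/38 = 0.3158.

0.3158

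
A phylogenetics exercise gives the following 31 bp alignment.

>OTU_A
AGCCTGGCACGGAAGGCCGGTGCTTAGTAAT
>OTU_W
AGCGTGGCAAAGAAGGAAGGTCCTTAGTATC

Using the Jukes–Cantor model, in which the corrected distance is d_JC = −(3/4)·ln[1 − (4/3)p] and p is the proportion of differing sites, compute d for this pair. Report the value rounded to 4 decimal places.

Mismatches occur at site 4 (C→G), site 10 (C→A), site 11 (G→A), site 17 (C→A), site 18 (C→A), site 22 (G→C), site 30 (A→T), site 31 (T→C).
p = 8/31 = 0.258065.
d = −0.75 · ln(1 − (4/3)·0.258065) = −0.75 · ln(0.655913) = −0.75 · (-0.421727) = 0.3163.

0.3163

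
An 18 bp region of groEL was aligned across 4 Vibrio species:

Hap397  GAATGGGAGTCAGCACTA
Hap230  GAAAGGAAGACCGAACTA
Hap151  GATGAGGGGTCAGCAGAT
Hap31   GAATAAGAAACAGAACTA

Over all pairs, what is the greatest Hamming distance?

Pairwise Hamming distances:
  Hap397 vs Hap230: 5
  Hap397 vs Hap151: 7
  Hap397 vs Hap31: 5
  Hap230 vs Hap151: 11
  Hap230 vs Hap31: 6
  Hap151 vs Hap31: 10
The largest is 11, between Hap230 and Hap151.

11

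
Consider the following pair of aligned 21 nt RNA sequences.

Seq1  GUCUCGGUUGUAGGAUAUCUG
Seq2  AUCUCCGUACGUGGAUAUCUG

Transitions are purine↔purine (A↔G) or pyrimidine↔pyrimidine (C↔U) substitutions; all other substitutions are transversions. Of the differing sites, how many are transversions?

5

Mismatches occur at site 1 (G/A, transition), site 6 (G/C, transversion), site 9 (U/A, transversion), site 10 (G/C, transversion), site 11 (U/G, transversion), site 12 (A/U, transversion).
Of the 6 differences, 1 transition and 5 transversions, so the answer is 5.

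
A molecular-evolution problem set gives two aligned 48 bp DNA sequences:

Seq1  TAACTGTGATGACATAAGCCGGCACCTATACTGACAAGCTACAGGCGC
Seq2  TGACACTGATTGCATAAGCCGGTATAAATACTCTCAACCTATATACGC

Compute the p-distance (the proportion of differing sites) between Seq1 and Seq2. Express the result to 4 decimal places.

0.3125

Mismatches occur at site 2 (A↔G), site 5 (T↔A), site 6 (G↔C), site 11 (G↔T), site 12 (A↔G), site 23 (C↔T), site 25 (C↔T), site 26 (C↔A), site 27 (T↔A), site 33 (G↔C), site 34 (A↔T), site 38 (G↔C), site 42 (C↔T), site 44 (G↔T), site 45 (G↔A).
There are 15 differences over 48 sites, so p = 15/48 = 0.3125.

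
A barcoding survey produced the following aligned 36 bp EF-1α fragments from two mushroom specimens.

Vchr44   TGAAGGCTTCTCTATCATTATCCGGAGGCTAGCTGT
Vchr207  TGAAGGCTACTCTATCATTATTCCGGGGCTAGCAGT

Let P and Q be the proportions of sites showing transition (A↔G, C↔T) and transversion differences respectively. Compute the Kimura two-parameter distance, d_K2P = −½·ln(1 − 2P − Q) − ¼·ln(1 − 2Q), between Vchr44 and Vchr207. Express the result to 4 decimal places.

0.1537

Differing sites — 9:T/A (Tv); 22:C/T (Ti); 24:G/C (Tv); 26:A/G (Ti); 34:T/A (Tv).
Of the 5 differences, 2 transitions and 3 transversions over 36 sites: P = 2/36 = 0.055556, Q = 3/36 = 0.083333.
d = −0.5·ln(0.805555) − 0.25·ln(0.833334) = −0.5·(-0.216224) − 0.25·(-0.182321) = 0.1537.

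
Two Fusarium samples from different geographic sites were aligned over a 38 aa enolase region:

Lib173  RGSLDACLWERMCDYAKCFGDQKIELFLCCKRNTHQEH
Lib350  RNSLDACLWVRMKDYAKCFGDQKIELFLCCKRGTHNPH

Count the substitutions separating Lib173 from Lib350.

Mismatches occur at site 2 (G↔N), site 10 (E↔V), site 13 (C↔K), site 33 (N↔G), site 36 (Q↔N), site 37 (E↔P).
That gives 6 mismatches out of 38 aligned sites, so the Hamming distance is 6.

6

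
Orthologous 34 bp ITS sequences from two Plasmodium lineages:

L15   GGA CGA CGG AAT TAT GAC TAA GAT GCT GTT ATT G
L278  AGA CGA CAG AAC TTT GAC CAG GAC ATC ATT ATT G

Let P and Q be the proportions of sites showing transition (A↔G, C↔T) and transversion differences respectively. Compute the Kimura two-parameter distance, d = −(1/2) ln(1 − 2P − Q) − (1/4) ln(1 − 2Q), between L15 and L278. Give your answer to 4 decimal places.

0.4959

Differing sites — 1:G/A (Ti); 8:G/A (Ti); 12:T/C (Ti); 14:A/T (Tv); 19:T/C (Ti); 21:A/G (Ti); 24:T/C (Ti); 25:G/A (Ti); 26:C/T (Ti); 27:T/C (Ti); 28:G/A (Ti).
Of the 11 differences, 10 transitions and 1 transversion over 34 sites: P = 10/34 = 0.294118, Q = 1/34 = 0.029412.
d = −0.5·ln(0.382352) − 0.25·ln(0.941176) = −0.5·(-0.961414) − 0.25·(-0.060625) = 0.4959.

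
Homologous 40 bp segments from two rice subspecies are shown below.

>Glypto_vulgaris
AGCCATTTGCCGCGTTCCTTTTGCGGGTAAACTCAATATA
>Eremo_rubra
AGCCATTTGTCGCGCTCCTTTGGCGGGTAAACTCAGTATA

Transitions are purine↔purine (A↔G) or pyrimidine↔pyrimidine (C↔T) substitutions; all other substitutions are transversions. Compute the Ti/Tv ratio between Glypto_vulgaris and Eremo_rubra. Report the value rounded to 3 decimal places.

3.000

Differing sites — 10:C/T (Ti); 15:T/C (Ti); 22:T/G (Tv); 36:A/G (Ti).
Of the 4 differences, 3 transitions and 1 transversion, so Ti/Tv = 3/1 = 3.000.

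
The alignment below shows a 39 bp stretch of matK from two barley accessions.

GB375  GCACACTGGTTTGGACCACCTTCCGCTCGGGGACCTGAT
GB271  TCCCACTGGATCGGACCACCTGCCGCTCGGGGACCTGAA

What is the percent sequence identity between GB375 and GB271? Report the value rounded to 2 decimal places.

Mismatches occur at site 1 (G/T), site 3 (A/C), site 10 (T/A), site 12 (T/C), site 22 (T/G), site 39 (T/A).
33 of the 39 sites match, so the percent identity is 33/39 × 100 = 84.62%.

84.62%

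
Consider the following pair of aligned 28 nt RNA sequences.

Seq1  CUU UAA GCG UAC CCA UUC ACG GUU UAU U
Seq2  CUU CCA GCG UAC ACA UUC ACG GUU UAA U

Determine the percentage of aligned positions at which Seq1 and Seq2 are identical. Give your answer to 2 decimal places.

85.71%

Differing sites — 4:U/C; 5:A/C; 13:C/A; 27:U/A.
24 of the 28 sites match, so the percent identity is 24/28 × 100 = 85.71%.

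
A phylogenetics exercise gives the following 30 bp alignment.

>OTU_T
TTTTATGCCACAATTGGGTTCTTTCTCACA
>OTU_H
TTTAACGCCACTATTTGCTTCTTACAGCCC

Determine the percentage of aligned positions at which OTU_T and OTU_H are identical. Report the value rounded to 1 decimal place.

66.7%

Differing sites — 4:T/A; 6:T/C; 12:A/T; 16:G/T; 18:G/C; 24:T/A; 26:T/A; 27:C/G; 28:A/C; 30:A/C.
20 of the 30 sites match, so the percent identity is 20/30 × 100 = 66.7%.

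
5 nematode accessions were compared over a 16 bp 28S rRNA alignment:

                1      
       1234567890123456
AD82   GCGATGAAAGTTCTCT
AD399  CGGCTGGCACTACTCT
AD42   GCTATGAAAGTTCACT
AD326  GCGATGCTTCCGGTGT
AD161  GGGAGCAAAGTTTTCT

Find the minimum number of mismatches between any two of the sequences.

2

Pairwise Hamming distances:
  AD82 vs AD399: 7
  AD82 vs AD42: 2
  AD82 vs AD326: 8
  AD82 vs AD161: 4
  AD399 vs AD42: 9
  AD399 vs AD326: 10
  AD399 vs AD161: 9
  AD42 vs AD326: 10
  AD42 vs AD161: 6
  AD326 vs AD161: 11
The smallest is 2, between AD82 and AD42.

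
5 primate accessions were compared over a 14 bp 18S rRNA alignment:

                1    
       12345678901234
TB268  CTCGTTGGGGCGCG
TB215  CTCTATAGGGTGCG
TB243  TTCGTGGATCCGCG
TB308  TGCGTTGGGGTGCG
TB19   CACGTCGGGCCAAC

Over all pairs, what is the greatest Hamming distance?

Pairwise Hamming distances:
  TB268 vs TB215: 4
  TB268 vs TB243: 5
  TB268 vs TB308: 3
  TB268 vs TB19: 6
  TB215 vs TB243: 9
  TB215 vs TB308: 5
  TB215 vs TB19: 10
  TB243 vs TB308: 6
  TB243 vs TB19: 8
  TB308 vs TB19: 8
The largest is 10, between TB215 and TB19.

10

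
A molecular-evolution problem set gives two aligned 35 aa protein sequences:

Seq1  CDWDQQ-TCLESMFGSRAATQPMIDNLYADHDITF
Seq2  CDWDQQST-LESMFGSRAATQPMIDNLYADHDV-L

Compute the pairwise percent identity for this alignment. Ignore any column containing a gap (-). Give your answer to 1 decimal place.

93.8%

Excluding the 3 gap columns leaves 32 comparable sites.
Differing sites — 33:I/V; 35:F/L.
30 of the 32 comparable sites match, so the percent identity is 30/32 × 100 = 93.8%.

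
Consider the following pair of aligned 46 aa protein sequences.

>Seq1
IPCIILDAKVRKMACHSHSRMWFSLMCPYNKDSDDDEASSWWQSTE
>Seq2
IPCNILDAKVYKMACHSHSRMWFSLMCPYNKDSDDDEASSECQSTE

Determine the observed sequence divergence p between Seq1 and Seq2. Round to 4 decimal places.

Mismatches occur at site 4 (I→N), site 11 (R→Y), site 41 (W→E), site 42 (W→C).
There are 4 differences over 46 sites, so p = 4/46 = 0.0870.

0.0870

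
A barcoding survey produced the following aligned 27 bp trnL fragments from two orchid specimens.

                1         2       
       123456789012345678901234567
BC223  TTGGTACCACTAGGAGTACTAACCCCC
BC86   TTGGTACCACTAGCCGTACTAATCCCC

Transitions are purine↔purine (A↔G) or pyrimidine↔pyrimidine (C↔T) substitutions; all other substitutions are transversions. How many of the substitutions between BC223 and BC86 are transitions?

1

The sequences differ at positions 14 (G/C, transversion), 15 (A/C, transversion), 23 (C/T, transition).
Of the 3 differences, 1 transition and 2 transversions, so the answer is 1.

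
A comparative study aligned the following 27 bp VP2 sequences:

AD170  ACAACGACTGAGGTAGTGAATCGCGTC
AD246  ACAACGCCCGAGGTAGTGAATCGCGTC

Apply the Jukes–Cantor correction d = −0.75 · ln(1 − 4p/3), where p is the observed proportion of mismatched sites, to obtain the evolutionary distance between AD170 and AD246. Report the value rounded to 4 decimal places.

0.0780

The sequences differ at positions 7 (A/C), 9 (T/C).
p = 2/27 = 0.074074.
d = −0.75 · ln(1 − (4/3)·0.074074) = −0.75 · ln(0.901235) = −0.75 · (-0.103989) = 0.0780.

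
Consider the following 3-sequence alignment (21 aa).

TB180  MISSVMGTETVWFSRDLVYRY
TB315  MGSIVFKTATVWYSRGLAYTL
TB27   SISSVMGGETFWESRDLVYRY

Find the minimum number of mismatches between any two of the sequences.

4

Pairwise Hamming distances:
  TB180 vs TB315: 10
  TB180 vs TB27: 4
  TB315 vs TB27: 13
The smallest is 4, between TB180 and TB27.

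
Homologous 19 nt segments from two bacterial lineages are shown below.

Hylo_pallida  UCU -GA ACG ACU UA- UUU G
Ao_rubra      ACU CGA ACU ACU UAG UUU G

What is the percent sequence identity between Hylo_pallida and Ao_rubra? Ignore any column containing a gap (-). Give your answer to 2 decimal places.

88.24%

Excluding the 2 gap columns leaves 17 comparable sites.
The sequences differ at positions 1 (U/A), 9 (G/U).
15 of the 17 comparable sites match, so the percent identity is 15/17 × 100 = 88.24%.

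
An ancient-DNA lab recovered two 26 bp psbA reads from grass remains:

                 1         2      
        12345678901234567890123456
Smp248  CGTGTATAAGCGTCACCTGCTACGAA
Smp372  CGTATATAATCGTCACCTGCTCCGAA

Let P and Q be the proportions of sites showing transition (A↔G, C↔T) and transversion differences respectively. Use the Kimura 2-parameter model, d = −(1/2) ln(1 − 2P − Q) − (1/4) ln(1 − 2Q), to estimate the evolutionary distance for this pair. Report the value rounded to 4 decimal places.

Mismatches occur at site 4 (G→A, transition), site 10 (G→T, transversion), site 22 (A→C, transversion).
Of the 3 differences, 1 transition and 2 transversions over 26 sites: P = 1/26 = 0.038462, Q = 2/26 = 0.076923.
d = −0.5·ln(0.846153) − 0.25·ln(0.846154) = −0.5·(-0.167055) − 0.25·(-0.167054) = 0.1253.

0.1253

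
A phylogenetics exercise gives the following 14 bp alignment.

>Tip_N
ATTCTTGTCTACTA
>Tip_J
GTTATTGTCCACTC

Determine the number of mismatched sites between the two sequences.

The sequences differ at positions 1 (A/G), 4 (C/A), 10 (T/C), 14 (A/C).
That gives 4 mismatches out of 14 aligned sites, so the Hamming distance is 4.

4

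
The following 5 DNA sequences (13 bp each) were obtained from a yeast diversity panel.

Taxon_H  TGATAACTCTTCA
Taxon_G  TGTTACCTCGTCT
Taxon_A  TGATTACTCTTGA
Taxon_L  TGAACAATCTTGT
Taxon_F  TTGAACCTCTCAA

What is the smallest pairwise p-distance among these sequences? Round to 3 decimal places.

0.154

Pairwise Hamming distances:
  Taxon_H vs Taxon_G: 4
  Taxon_H vs Taxon_A: 2
  Taxon_H vs Taxon_L: 5
  Taxon_H vs Taxon_F: 6
  Taxon_G vs Taxon_A: 6
  Taxon_G vs Taxon_L: 7
  Taxon_G vs Taxon_F: 7
  Taxon_A vs Taxon_L: 4
  Taxon_A vs Taxon_F: 7
  Taxon_L vs Taxon_F: 8
The smallest is 2 mismatches, between Taxon_H and Taxon_A; p = 2/13 = 0.154.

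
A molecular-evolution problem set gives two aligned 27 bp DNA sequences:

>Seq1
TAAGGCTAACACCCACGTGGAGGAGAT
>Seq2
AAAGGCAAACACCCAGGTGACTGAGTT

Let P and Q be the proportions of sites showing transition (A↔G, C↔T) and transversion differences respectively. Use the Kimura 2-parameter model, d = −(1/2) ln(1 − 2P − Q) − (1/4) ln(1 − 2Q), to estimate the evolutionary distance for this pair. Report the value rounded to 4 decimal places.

0.3226

Mismatches occur at site 1 (T/A, transversion), site 7 (T/A, transversion), site 16 (C/G, transversion), site 20 (G/A, transition), site 21 (A/C, transversion), site 22 (G/T, transversion), site 26 (A/T, transversion).
Of the 7 differences, 1 transition and 6 transversions over 27 sites: P = 1/27 = 0.037037, Q = 6/27 = 0.222222.
d = −0.5·ln(0.703704) − 0.25·ln(0.555556) = −0.5·(-0.351397) − 0.25·(-0.587786) = 0.3226.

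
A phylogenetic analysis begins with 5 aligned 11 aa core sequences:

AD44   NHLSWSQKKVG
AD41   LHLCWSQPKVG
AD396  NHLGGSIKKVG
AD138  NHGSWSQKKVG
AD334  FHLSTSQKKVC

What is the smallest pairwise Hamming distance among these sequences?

1

Pairwise Hamming distances:
  AD44 vs AD41: 3
  AD44 vs AD396: 3
  AD44 vs AD138: 1
  AD44 vs AD334: 3
  AD41 vs AD396: 5
  AD41 vs AD138: 4
  AD41 vs AD334: 5
  AD396 vs AD138: 4
  AD396 vs AD334: 5
  AD138 vs AD334: 4
The smallest is 1, between AD44 and AD138.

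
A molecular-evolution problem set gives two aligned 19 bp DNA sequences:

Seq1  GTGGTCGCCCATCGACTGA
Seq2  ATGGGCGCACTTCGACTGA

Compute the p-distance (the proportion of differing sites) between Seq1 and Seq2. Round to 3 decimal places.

The sequences differ at positions 1 (G/A), 5 (T/G), 9 (C/A), 11 (A/T).
There are 4 differences over 19 sites, so p = 4/19 = 0.211.

0.211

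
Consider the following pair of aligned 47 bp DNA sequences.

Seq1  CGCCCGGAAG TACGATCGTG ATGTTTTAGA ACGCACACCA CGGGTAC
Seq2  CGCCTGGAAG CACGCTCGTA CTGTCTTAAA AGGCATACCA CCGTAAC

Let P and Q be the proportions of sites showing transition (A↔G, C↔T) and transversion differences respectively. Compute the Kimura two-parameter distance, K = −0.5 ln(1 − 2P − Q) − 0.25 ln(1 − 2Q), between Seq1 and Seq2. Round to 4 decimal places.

0.3151

The sequences differ at positions 5 (C/T, transition), 11 (T/C, transition), 15 (A/C, transversion), 20 (G/A, transition), 21 (A/C, transversion), 25 (T/C, transition), 29 (G/A, transition), 32 (C/G, transversion), 36 (C/T, transition), 42 (G/C, transversion), 44 (G/T, transversion), 45 (T/A, transversion).
Of the 12 differences, 6 transitions and 6 transversions over 47 sites: P = 6/47 = 0.127660, Q = 6/47 = 0.127660.
d = −0.5·ln(0.617020) − 0.25·ln(0.744680) = −0.5·(-0.482854) − 0.25·(-0.294801) = 0.3151.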